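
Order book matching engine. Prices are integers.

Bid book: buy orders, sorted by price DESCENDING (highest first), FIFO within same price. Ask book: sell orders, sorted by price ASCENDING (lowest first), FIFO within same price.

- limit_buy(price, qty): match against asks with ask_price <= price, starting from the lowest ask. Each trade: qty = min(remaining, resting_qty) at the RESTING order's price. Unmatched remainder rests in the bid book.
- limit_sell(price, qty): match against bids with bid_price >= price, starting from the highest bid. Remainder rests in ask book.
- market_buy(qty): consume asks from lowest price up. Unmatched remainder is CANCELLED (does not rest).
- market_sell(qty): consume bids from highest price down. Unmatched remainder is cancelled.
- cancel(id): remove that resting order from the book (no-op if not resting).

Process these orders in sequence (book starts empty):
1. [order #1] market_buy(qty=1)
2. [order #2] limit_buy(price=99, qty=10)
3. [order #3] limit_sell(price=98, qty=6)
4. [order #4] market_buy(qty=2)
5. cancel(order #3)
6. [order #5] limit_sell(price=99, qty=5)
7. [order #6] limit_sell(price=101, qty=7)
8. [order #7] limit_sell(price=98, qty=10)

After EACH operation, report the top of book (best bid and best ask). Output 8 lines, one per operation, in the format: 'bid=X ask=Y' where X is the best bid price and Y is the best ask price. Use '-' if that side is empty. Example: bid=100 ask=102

After op 1 [order #1] market_buy(qty=1): fills=none; bids=[-] asks=[-]
After op 2 [order #2] limit_buy(price=99, qty=10): fills=none; bids=[#2:10@99] asks=[-]
After op 3 [order #3] limit_sell(price=98, qty=6): fills=#2x#3:6@99; bids=[#2:4@99] asks=[-]
After op 4 [order #4] market_buy(qty=2): fills=none; bids=[#2:4@99] asks=[-]
After op 5 cancel(order #3): fills=none; bids=[#2:4@99] asks=[-]
After op 6 [order #5] limit_sell(price=99, qty=5): fills=#2x#5:4@99; bids=[-] asks=[#5:1@99]
After op 7 [order #6] limit_sell(price=101, qty=7): fills=none; bids=[-] asks=[#5:1@99 #6:7@101]
After op 8 [order #7] limit_sell(price=98, qty=10): fills=none; bids=[-] asks=[#7:10@98 #5:1@99 #6:7@101]

Answer: bid=- ask=-
bid=99 ask=-
bid=99 ask=-
bid=99 ask=-
bid=99 ask=-
bid=- ask=99
bid=- ask=99
bid=- ask=98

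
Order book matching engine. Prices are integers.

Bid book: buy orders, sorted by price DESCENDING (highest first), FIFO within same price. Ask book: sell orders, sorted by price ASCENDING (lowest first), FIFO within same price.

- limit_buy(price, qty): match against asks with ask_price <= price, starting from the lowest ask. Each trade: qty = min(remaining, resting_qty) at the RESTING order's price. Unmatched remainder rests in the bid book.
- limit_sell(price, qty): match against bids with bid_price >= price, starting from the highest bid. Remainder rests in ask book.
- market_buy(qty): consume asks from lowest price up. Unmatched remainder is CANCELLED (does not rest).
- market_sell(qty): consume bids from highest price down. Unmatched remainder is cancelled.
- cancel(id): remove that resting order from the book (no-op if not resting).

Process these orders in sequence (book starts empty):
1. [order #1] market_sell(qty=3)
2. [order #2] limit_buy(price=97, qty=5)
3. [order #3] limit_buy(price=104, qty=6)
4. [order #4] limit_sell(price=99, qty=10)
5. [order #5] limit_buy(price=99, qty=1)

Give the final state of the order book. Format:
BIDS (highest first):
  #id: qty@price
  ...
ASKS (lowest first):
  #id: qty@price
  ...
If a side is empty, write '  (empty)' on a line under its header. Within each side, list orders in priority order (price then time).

After op 1 [order #1] market_sell(qty=3): fills=none; bids=[-] asks=[-]
After op 2 [order #2] limit_buy(price=97, qty=5): fills=none; bids=[#2:5@97] asks=[-]
After op 3 [order #3] limit_buy(price=104, qty=6): fills=none; bids=[#3:6@104 #2:5@97] asks=[-]
After op 4 [order #4] limit_sell(price=99, qty=10): fills=#3x#4:6@104; bids=[#2:5@97] asks=[#4:4@99]
After op 5 [order #5] limit_buy(price=99, qty=1): fills=#5x#4:1@99; bids=[#2:5@97] asks=[#4:3@99]

Answer: BIDS (highest first):
  #2: 5@97
ASKS (lowest first):
  #4: 3@99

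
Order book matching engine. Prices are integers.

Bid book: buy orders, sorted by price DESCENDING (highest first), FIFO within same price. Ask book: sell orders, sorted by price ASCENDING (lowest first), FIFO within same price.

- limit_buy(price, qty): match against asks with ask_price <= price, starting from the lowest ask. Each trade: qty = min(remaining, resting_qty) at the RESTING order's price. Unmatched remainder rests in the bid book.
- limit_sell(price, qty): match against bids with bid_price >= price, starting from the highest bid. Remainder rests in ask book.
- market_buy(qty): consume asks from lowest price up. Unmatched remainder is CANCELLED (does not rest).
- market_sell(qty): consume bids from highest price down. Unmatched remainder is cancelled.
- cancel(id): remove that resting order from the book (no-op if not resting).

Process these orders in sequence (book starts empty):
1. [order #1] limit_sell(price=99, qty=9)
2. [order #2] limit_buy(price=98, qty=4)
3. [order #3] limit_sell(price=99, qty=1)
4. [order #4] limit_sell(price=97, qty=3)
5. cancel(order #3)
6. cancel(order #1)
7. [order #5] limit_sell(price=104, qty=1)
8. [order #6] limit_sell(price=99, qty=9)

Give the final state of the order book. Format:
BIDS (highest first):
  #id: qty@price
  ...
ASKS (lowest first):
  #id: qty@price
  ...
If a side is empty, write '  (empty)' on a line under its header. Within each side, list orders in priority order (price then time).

Answer: BIDS (highest first):
  #2: 1@98
ASKS (lowest first):
  #6: 9@99
  #5: 1@104

Derivation:
After op 1 [order #1] limit_sell(price=99, qty=9): fills=none; bids=[-] asks=[#1:9@99]
After op 2 [order #2] limit_buy(price=98, qty=4): fills=none; bids=[#2:4@98] asks=[#1:9@99]
After op 3 [order #3] limit_sell(price=99, qty=1): fills=none; bids=[#2:4@98] asks=[#1:9@99 #3:1@99]
After op 4 [order #4] limit_sell(price=97, qty=3): fills=#2x#4:3@98; bids=[#2:1@98] asks=[#1:9@99 #3:1@99]
After op 5 cancel(order #3): fills=none; bids=[#2:1@98] asks=[#1:9@99]
After op 6 cancel(order #1): fills=none; bids=[#2:1@98] asks=[-]
After op 7 [order #5] limit_sell(price=104, qty=1): fills=none; bids=[#2:1@98] asks=[#5:1@104]
After op 8 [order #6] limit_sell(price=99, qty=9): fills=none; bids=[#2:1@98] asks=[#6:9@99 #5:1@104]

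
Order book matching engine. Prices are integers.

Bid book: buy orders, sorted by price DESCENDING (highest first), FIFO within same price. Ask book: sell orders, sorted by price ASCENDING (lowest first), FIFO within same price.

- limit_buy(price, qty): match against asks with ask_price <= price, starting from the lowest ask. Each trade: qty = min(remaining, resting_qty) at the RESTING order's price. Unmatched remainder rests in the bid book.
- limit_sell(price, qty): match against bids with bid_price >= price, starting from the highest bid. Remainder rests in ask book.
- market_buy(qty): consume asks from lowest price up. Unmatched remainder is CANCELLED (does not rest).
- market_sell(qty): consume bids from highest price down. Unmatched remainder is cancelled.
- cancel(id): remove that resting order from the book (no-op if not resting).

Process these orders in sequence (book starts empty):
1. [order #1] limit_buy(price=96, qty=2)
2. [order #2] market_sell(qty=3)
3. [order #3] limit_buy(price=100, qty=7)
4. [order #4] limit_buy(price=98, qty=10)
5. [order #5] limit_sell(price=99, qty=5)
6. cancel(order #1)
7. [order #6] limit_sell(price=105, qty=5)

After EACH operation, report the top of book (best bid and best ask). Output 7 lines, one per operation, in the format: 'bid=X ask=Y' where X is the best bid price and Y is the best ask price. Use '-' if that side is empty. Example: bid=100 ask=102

Answer: bid=96 ask=-
bid=- ask=-
bid=100 ask=-
bid=100 ask=-
bid=100 ask=-
bid=100 ask=-
bid=100 ask=105

Derivation:
After op 1 [order #1] limit_buy(price=96, qty=2): fills=none; bids=[#1:2@96] asks=[-]
After op 2 [order #2] market_sell(qty=3): fills=#1x#2:2@96; bids=[-] asks=[-]
After op 3 [order #3] limit_buy(price=100, qty=7): fills=none; bids=[#3:7@100] asks=[-]
After op 4 [order #4] limit_buy(price=98, qty=10): fills=none; bids=[#3:7@100 #4:10@98] asks=[-]
After op 5 [order #5] limit_sell(price=99, qty=5): fills=#3x#5:5@100; bids=[#3:2@100 #4:10@98] asks=[-]
After op 6 cancel(order #1): fills=none; bids=[#3:2@100 #4:10@98] asks=[-]
After op 7 [order #6] limit_sell(price=105, qty=5): fills=none; bids=[#3:2@100 #4:10@98] asks=[#6:5@105]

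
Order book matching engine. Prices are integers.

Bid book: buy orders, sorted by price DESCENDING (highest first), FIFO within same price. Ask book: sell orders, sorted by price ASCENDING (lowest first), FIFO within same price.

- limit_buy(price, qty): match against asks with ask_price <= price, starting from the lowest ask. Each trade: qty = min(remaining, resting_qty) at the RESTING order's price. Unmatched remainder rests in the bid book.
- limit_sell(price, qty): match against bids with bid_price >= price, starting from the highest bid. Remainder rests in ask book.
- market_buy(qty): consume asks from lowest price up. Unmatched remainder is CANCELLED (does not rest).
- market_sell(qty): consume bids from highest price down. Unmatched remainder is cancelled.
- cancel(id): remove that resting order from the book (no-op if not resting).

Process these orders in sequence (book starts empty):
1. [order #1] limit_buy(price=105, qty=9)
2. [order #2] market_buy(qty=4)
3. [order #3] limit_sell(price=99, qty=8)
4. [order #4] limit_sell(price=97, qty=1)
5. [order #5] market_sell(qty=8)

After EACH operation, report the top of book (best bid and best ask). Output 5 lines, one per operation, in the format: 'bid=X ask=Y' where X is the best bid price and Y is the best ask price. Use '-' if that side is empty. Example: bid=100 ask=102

After op 1 [order #1] limit_buy(price=105, qty=9): fills=none; bids=[#1:9@105] asks=[-]
After op 2 [order #2] market_buy(qty=4): fills=none; bids=[#1:9@105] asks=[-]
After op 3 [order #3] limit_sell(price=99, qty=8): fills=#1x#3:8@105; bids=[#1:1@105] asks=[-]
After op 4 [order #4] limit_sell(price=97, qty=1): fills=#1x#4:1@105; bids=[-] asks=[-]
After op 5 [order #5] market_sell(qty=8): fills=none; bids=[-] asks=[-]

Answer: bid=105 ask=-
bid=105 ask=-
bid=105 ask=-
bid=- ask=-
bid=- ask=-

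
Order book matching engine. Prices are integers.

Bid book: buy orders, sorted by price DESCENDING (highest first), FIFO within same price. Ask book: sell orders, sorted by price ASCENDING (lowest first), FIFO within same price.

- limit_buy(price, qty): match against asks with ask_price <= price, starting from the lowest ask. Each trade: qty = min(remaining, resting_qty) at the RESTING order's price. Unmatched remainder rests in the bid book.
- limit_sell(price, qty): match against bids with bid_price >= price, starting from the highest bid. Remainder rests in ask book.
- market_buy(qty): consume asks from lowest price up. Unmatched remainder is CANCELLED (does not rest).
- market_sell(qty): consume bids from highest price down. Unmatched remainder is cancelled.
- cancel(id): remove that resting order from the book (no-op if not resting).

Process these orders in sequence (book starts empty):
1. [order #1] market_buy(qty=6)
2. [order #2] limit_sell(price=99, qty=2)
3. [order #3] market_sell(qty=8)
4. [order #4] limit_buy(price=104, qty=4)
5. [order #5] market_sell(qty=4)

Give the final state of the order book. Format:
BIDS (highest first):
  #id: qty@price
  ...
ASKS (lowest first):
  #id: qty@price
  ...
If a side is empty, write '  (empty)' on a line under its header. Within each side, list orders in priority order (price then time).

After op 1 [order #1] market_buy(qty=6): fills=none; bids=[-] asks=[-]
After op 2 [order #2] limit_sell(price=99, qty=2): fills=none; bids=[-] asks=[#2:2@99]
After op 3 [order #3] market_sell(qty=8): fills=none; bids=[-] asks=[#2:2@99]
After op 4 [order #4] limit_buy(price=104, qty=4): fills=#4x#2:2@99; bids=[#4:2@104] asks=[-]
After op 5 [order #5] market_sell(qty=4): fills=#4x#5:2@104; bids=[-] asks=[-]

Answer: BIDS (highest first):
  (empty)
ASKS (lowest first):
  (empty)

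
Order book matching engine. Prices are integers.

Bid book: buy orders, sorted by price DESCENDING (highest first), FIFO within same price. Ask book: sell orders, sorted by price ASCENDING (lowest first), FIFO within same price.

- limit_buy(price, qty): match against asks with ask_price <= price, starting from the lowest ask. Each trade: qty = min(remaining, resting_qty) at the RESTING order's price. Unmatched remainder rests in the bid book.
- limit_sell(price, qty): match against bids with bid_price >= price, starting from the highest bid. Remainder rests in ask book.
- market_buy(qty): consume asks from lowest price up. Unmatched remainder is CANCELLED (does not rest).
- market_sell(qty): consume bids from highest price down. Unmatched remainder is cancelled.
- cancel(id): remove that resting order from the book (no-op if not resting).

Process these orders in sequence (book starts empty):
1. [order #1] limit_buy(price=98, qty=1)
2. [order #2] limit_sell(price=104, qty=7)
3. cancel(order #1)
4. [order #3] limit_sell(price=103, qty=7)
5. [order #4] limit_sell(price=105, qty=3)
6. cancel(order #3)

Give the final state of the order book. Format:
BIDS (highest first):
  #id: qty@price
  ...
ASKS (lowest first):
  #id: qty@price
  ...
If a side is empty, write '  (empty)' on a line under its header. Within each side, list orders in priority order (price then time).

After op 1 [order #1] limit_buy(price=98, qty=1): fills=none; bids=[#1:1@98] asks=[-]
After op 2 [order #2] limit_sell(price=104, qty=7): fills=none; bids=[#1:1@98] asks=[#2:7@104]
After op 3 cancel(order #1): fills=none; bids=[-] asks=[#2:7@104]
After op 4 [order #3] limit_sell(price=103, qty=7): fills=none; bids=[-] asks=[#3:7@103 #2:7@104]
After op 5 [order #4] limit_sell(price=105, qty=3): fills=none; bids=[-] asks=[#3:7@103 #2:7@104 #4:3@105]
After op 6 cancel(order #3): fills=none; bids=[-] asks=[#2:7@104 #4:3@105]

Answer: BIDS (highest first):
  (empty)
ASKS (lowest first):
  #2: 7@104
  #4: 3@105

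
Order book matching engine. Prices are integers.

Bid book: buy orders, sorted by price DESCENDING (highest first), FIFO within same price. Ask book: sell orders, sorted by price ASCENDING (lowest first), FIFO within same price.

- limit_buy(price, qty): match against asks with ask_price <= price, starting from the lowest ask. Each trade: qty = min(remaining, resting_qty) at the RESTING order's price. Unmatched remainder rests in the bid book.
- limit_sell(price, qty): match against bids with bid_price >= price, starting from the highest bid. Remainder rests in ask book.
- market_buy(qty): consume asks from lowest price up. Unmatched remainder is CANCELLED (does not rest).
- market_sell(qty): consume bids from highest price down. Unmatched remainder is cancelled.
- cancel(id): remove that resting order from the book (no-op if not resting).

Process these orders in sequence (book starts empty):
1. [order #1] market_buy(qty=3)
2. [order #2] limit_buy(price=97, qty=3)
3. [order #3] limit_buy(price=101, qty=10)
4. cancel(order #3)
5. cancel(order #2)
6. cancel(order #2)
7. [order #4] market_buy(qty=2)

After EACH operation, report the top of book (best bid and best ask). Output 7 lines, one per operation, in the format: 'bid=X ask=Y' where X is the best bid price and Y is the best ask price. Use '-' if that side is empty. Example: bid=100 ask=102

Answer: bid=- ask=-
bid=97 ask=-
bid=101 ask=-
bid=97 ask=-
bid=- ask=-
bid=- ask=-
bid=- ask=-

Derivation:
After op 1 [order #1] market_buy(qty=3): fills=none; bids=[-] asks=[-]
After op 2 [order #2] limit_buy(price=97, qty=3): fills=none; bids=[#2:3@97] asks=[-]
After op 3 [order #3] limit_buy(price=101, qty=10): fills=none; bids=[#3:10@101 #2:3@97] asks=[-]
After op 4 cancel(order #3): fills=none; bids=[#2:3@97] asks=[-]
After op 5 cancel(order #2): fills=none; bids=[-] asks=[-]
After op 6 cancel(order #2): fills=none; bids=[-] asks=[-]
After op 7 [order #4] market_buy(qty=2): fills=none; bids=[-] asks=[-]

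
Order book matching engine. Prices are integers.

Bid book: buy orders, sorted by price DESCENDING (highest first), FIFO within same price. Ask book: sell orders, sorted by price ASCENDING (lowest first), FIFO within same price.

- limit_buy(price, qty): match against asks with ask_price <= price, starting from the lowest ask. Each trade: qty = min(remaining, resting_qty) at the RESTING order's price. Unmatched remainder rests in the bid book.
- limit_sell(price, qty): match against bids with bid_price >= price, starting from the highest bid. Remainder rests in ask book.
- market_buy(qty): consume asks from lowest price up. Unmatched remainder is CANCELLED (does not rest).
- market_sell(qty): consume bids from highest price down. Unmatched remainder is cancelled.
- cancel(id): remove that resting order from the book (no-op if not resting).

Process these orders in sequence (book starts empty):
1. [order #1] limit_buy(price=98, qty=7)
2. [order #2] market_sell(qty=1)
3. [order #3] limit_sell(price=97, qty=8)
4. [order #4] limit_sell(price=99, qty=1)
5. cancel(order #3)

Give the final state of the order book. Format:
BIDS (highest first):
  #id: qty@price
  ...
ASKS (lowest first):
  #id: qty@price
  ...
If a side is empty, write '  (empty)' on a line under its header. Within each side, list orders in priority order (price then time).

Answer: BIDS (highest first):
  (empty)
ASKS (lowest first):
  #4: 1@99

Derivation:
After op 1 [order #1] limit_buy(price=98, qty=7): fills=none; bids=[#1:7@98] asks=[-]
After op 2 [order #2] market_sell(qty=1): fills=#1x#2:1@98; bids=[#1:6@98] asks=[-]
After op 3 [order #3] limit_sell(price=97, qty=8): fills=#1x#3:6@98; bids=[-] asks=[#3:2@97]
After op 4 [order #4] limit_sell(price=99, qty=1): fills=none; bids=[-] asks=[#3:2@97 #4:1@99]
After op 5 cancel(order #3): fills=none; bids=[-] asks=[#4:1@99]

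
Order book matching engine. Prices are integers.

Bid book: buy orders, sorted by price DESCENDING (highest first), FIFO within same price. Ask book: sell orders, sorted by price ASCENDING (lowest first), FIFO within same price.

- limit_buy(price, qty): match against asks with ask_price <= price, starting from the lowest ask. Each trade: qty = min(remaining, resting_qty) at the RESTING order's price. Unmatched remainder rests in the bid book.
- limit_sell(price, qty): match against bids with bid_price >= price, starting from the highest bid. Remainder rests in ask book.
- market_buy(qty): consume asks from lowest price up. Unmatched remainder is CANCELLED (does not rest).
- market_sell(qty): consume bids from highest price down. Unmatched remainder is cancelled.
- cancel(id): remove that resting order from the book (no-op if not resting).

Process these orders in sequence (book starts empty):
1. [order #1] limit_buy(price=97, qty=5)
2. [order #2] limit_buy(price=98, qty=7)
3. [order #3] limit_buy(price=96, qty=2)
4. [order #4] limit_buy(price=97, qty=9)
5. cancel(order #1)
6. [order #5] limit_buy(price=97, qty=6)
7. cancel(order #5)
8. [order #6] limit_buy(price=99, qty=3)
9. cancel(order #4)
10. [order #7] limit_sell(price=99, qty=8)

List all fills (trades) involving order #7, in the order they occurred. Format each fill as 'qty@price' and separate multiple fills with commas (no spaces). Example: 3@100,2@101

Answer: 3@99

Derivation:
After op 1 [order #1] limit_buy(price=97, qty=5): fills=none; bids=[#1:5@97] asks=[-]
After op 2 [order #2] limit_buy(price=98, qty=7): fills=none; bids=[#2:7@98 #1:5@97] asks=[-]
After op 3 [order #3] limit_buy(price=96, qty=2): fills=none; bids=[#2:7@98 #1:5@97 #3:2@96] asks=[-]
After op 4 [order #4] limit_buy(price=97, qty=9): fills=none; bids=[#2:7@98 #1:5@97 #4:9@97 #3:2@96] asks=[-]
After op 5 cancel(order #1): fills=none; bids=[#2:7@98 #4:9@97 #3:2@96] asks=[-]
After op 6 [order #5] limit_buy(price=97, qty=6): fills=none; bids=[#2:7@98 #4:9@97 #5:6@97 #3:2@96] asks=[-]
After op 7 cancel(order #5): fills=none; bids=[#2:7@98 #4:9@97 #3:2@96] asks=[-]
After op 8 [order #6] limit_buy(price=99, qty=3): fills=none; bids=[#6:3@99 #2:7@98 #4:9@97 #3:2@96] asks=[-]
After op 9 cancel(order #4): fills=none; bids=[#6:3@99 #2:7@98 #3:2@96] asks=[-]
After op 10 [order #7] limit_sell(price=99, qty=8): fills=#6x#7:3@99; bids=[#2:7@98 #3:2@96] asks=[#7:5@99]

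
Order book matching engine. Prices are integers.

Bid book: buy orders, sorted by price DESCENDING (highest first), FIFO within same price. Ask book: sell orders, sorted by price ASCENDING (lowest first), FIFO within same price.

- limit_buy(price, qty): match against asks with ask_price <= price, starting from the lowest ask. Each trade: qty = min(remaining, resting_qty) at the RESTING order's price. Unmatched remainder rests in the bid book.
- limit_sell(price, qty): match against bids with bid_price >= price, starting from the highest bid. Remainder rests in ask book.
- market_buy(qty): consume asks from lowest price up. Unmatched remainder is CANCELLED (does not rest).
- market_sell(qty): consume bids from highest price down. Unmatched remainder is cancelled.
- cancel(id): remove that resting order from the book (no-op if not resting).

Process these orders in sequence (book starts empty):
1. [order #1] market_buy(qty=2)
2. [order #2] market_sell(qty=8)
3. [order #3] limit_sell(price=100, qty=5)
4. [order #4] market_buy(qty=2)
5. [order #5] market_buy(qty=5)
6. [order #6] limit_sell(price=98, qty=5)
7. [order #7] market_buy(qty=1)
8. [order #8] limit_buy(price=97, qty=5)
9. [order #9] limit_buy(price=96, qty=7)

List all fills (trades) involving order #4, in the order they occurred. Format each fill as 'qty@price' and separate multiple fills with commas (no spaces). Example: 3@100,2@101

After op 1 [order #1] market_buy(qty=2): fills=none; bids=[-] asks=[-]
After op 2 [order #2] market_sell(qty=8): fills=none; bids=[-] asks=[-]
After op 3 [order #3] limit_sell(price=100, qty=5): fills=none; bids=[-] asks=[#3:5@100]
After op 4 [order #4] market_buy(qty=2): fills=#4x#3:2@100; bids=[-] asks=[#3:3@100]
After op 5 [order #5] market_buy(qty=5): fills=#5x#3:3@100; bids=[-] asks=[-]
After op 6 [order #6] limit_sell(price=98, qty=5): fills=none; bids=[-] asks=[#6:5@98]
After op 7 [order #7] market_buy(qty=1): fills=#7x#6:1@98; bids=[-] asks=[#6:4@98]
After op 8 [order #8] limit_buy(price=97, qty=5): fills=none; bids=[#8:5@97] asks=[#6:4@98]
After op 9 [order #9] limit_buy(price=96, qty=7): fills=none; bids=[#8:5@97 #9:7@96] asks=[#6:4@98]

Answer: 2@100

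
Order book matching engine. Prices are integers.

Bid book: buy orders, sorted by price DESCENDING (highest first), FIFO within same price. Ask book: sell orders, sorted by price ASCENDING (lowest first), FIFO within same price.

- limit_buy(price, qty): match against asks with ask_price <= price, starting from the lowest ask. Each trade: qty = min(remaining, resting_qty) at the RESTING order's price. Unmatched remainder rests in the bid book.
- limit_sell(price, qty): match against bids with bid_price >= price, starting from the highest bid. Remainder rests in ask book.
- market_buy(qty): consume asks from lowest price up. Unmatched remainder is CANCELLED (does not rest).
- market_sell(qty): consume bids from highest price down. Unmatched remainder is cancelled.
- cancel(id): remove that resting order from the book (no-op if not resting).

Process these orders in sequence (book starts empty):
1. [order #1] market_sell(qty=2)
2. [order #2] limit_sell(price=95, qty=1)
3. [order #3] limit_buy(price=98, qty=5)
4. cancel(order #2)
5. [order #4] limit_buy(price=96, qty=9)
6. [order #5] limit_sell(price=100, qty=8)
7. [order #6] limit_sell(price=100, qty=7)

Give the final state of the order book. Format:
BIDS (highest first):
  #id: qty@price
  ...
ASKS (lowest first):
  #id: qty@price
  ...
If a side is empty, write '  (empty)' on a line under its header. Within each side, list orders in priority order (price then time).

After op 1 [order #1] market_sell(qty=2): fills=none; bids=[-] asks=[-]
After op 2 [order #2] limit_sell(price=95, qty=1): fills=none; bids=[-] asks=[#2:1@95]
After op 3 [order #3] limit_buy(price=98, qty=5): fills=#3x#2:1@95; bids=[#3:4@98] asks=[-]
After op 4 cancel(order #2): fills=none; bids=[#3:4@98] asks=[-]
After op 5 [order #4] limit_buy(price=96, qty=9): fills=none; bids=[#3:4@98 #4:9@96] asks=[-]
After op 6 [order #5] limit_sell(price=100, qty=8): fills=none; bids=[#3:4@98 #4:9@96] asks=[#5:8@100]
After op 7 [order #6] limit_sell(price=100, qty=7): fills=none; bids=[#3:4@98 #4:9@96] asks=[#5:8@100 #6:7@100]

Answer: BIDS (highest first):
  #3: 4@98
  #4: 9@96
ASKS (lowest first):
  #5: 8@100
  #6: 7@100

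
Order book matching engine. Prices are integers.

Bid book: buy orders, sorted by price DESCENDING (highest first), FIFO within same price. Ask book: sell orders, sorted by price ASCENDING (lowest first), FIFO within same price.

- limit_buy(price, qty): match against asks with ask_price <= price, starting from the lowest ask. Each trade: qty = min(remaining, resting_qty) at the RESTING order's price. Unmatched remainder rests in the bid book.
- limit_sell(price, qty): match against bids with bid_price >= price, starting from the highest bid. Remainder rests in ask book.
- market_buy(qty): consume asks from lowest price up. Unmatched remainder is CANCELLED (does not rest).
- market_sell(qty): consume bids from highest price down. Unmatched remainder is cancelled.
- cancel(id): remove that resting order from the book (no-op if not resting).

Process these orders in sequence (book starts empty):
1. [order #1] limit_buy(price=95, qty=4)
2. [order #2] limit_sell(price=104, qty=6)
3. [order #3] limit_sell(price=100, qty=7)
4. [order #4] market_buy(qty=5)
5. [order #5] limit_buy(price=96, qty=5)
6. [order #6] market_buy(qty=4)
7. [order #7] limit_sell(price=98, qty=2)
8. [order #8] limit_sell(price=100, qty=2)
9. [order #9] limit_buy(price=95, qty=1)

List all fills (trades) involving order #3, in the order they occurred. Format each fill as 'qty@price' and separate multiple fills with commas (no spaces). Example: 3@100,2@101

Answer: 5@100,2@100

Derivation:
After op 1 [order #1] limit_buy(price=95, qty=4): fills=none; bids=[#1:4@95] asks=[-]
After op 2 [order #2] limit_sell(price=104, qty=6): fills=none; bids=[#1:4@95] asks=[#2:6@104]
After op 3 [order #3] limit_sell(price=100, qty=7): fills=none; bids=[#1:4@95] asks=[#3:7@100 #2:6@104]
After op 4 [order #4] market_buy(qty=5): fills=#4x#3:5@100; bids=[#1:4@95] asks=[#3:2@100 #2:6@104]
After op 5 [order #5] limit_buy(price=96, qty=5): fills=none; bids=[#5:5@96 #1:4@95] asks=[#3:2@100 #2:6@104]
After op 6 [order #6] market_buy(qty=4): fills=#6x#3:2@100 #6x#2:2@104; bids=[#5:5@96 #1:4@95] asks=[#2:4@104]
After op 7 [order #7] limit_sell(price=98, qty=2): fills=none; bids=[#5:5@96 #1:4@95] asks=[#7:2@98 #2:4@104]
After op 8 [order #8] limit_sell(price=100, qty=2): fills=none; bids=[#5:5@96 #1:4@95] asks=[#7:2@98 #8:2@100 #2:4@104]
After op 9 [order #9] limit_buy(price=95, qty=1): fills=none; bids=[#5:5@96 #1:4@95 #9:1@95] asks=[#7:2@98 #8:2@100 #2:4@104]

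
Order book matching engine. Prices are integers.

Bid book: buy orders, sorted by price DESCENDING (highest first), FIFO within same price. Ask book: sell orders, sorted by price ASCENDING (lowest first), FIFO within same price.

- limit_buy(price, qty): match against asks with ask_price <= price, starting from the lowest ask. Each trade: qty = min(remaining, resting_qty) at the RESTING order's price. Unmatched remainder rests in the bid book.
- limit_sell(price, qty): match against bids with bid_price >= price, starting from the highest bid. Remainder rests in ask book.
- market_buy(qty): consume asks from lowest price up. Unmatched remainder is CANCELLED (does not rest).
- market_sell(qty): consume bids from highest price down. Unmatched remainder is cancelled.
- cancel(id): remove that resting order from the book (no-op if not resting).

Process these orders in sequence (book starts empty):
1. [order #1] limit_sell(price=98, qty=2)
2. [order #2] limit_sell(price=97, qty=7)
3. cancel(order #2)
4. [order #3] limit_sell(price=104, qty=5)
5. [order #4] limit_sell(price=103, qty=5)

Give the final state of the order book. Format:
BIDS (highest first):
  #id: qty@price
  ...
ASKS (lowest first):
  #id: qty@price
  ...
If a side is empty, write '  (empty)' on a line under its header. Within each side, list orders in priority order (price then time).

Answer: BIDS (highest first):
  (empty)
ASKS (lowest first):
  #1: 2@98
  #4: 5@103
  #3: 5@104

Derivation:
After op 1 [order #1] limit_sell(price=98, qty=2): fills=none; bids=[-] asks=[#1:2@98]
After op 2 [order #2] limit_sell(price=97, qty=7): fills=none; bids=[-] asks=[#2:7@97 #1:2@98]
After op 3 cancel(order #2): fills=none; bids=[-] asks=[#1:2@98]
After op 4 [order #3] limit_sell(price=104, qty=5): fills=none; bids=[-] asks=[#1:2@98 #3:5@104]
After op 5 [order #4] limit_sell(price=103, qty=5): fills=none; bids=[-] asks=[#1:2@98 #4:5@103 #3:5@104]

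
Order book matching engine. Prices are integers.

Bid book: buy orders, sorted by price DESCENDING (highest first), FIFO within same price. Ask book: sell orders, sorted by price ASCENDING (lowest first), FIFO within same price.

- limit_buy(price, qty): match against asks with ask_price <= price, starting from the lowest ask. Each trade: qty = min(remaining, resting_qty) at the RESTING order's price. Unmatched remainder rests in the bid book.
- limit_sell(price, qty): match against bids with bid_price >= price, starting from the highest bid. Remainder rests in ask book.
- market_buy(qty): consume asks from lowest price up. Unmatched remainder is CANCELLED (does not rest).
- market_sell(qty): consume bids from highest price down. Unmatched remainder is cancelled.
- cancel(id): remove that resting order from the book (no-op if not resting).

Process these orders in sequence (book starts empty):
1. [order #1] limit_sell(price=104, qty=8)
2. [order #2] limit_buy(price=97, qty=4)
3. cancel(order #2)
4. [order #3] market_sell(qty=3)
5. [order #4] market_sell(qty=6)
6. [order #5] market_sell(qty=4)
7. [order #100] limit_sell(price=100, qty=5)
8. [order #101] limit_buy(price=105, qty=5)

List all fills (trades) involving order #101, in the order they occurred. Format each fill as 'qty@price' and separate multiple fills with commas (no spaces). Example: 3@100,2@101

Answer: 5@100

Derivation:
After op 1 [order #1] limit_sell(price=104, qty=8): fills=none; bids=[-] asks=[#1:8@104]
After op 2 [order #2] limit_buy(price=97, qty=4): fills=none; bids=[#2:4@97] asks=[#1:8@104]
After op 3 cancel(order #2): fills=none; bids=[-] asks=[#1:8@104]
After op 4 [order #3] market_sell(qty=3): fills=none; bids=[-] asks=[#1:8@104]
After op 5 [order #4] market_sell(qty=6): fills=none; bids=[-] asks=[#1:8@104]
After op 6 [order #5] market_sell(qty=4): fills=none; bids=[-] asks=[#1:8@104]
After op 7 [order #100] limit_sell(price=100, qty=5): fills=none; bids=[-] asks=[#100:5@100 #1:8@104]
After op 8 [order #101] limit_buy(price=105, qty=5): fills=#101x#100:5@100; bids=[-] asks=[#1:8@104]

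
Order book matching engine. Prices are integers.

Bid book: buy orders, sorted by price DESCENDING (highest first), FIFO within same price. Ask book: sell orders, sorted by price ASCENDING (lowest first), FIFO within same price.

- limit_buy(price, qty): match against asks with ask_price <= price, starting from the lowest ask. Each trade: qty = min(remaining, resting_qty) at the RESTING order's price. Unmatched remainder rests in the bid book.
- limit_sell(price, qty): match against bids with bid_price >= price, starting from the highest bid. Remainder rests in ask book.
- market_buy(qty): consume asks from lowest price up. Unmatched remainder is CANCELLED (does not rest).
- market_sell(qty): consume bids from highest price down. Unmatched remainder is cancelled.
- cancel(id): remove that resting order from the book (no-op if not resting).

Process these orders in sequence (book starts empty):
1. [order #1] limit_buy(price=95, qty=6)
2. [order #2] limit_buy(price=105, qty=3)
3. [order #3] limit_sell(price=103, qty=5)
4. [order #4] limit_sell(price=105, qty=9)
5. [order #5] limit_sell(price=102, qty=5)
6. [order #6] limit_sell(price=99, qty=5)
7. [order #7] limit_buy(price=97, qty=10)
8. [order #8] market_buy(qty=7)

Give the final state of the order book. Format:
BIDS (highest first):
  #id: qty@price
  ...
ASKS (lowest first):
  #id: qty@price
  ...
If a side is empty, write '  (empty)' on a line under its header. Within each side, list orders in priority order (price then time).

After op 1 [order #1] limit_buy(price=95, qty=6): fills=none; bids=[#1:6@95] asks=[-]
After op 2 [order #2] limit_buy(price=105, qty=3): fills=none; bids=[#2:3@105 #1:6@95] asks=[-]
After op 3 [order #3] limit_sell(price=103, qty=5): fills=#2x#3:3@105; bids=[#1:6@95] asks=[#3:2@103]
After op 4 [order #4] limit_sell(price=105, qty=9): fills=none; bids=[#1:6@95] asks=[#3:2@103 #4:9@105]
After op 5 [order #5] limit_sell(price=102, qty=5): fills=none; bids=[#1:6@95] asks=[#5:5@102 #3:2@103 #4:9@105]
After op 6 [order #6] limit_sell(price=99, qty=5): fills=none; bids=[#1:6@95] asks=[#6:5@99 #5:5@102 #3:2@103 #4:9@105]
After op 7 [order #7] limit_buy(price=97, qty=10): fills=none; bids=[#7:10@97 #1:6@95] asks=[#6:5@99 #5:5@102 #3:2@103 #4:9@105]
After op 8 [order #8] market_buy(qty=7): fills=#8x#6:5@99 #8x#5:2@102; bids=[#7:10@97 #1:6@95] asks=[#5:3@102 #3:2@103 #4:9@105]

Answer: BIDS (highest first):
  #7: 10@97
  #1: 6@95
ASKS (lowest first):
  #5: 3@102
  #3: 2@103
  #4: 9@105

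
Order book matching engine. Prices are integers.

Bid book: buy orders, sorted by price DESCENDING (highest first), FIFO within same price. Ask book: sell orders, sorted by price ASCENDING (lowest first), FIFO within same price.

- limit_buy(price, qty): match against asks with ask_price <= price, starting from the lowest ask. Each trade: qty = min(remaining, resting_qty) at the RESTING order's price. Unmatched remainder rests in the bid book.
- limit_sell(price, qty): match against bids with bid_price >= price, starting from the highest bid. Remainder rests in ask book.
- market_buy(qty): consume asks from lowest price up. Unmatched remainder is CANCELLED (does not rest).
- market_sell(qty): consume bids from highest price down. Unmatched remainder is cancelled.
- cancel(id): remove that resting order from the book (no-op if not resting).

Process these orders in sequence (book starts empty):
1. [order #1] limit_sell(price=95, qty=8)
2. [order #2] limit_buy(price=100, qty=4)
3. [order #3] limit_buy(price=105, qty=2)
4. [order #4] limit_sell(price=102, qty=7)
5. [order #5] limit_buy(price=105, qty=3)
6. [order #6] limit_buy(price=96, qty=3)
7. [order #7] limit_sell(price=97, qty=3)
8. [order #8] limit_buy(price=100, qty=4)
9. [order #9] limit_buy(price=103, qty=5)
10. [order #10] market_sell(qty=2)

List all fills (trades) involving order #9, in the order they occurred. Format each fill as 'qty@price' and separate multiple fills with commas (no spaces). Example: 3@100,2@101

After op 1 [order #1] limit_sell(price=95, qty=8): fills=none; bids=[-] asks=[#1:8@95]
After op 2 [order #2] limit_buy(price=100, qty=4): fills=#2x#1:4@95; bids=[-] asks=[#1:4@95]
After op 3 [order #3] limit_buy(price=105, qty=2): fills=#3x#1:2@95; bids=[-] asks=[#1:2@95]
After op 4 [order #4] limit_sell(price=102, qty=7): fills=none; bids=[-] asks=[#1:2@95 #4:7@102]
After op 5 [order #5] limit_buy(price=105, qty=3): fills=#5x#1:2@95 #5x#4:1@102; bids=[-] asks=[#4:6@102]
After op 6 [order #6] limit_buy(price=96, qty=3): fills=none; bids=[#6:3@96] asks=[#4:6@102]
After op 7 [order #7] limit_sell(price=97, qty=3): fills=none; bids=[#6:3@96] asks=[#7:3@97 #4:6@102]
After op 8 [order #8] limit_buy(price=100, qty=4): fills=#8x#7:3@97; bids=[#8:1@100 #6:3@96] asks=[#4:6@102]
After op 9 [order #9] limit_buy(price=103, qty=5): fills=#9x#4:5@102; bids=[#8:1@100 #6:3@96] asks=[#4:1@102]
After op 10 [order #10] market_sell(qty=2): fills=#8x#10:1@100 #6x#10:1@96; bids=[#6:2@96] asks=[#4:1@102]

Answer: 5@102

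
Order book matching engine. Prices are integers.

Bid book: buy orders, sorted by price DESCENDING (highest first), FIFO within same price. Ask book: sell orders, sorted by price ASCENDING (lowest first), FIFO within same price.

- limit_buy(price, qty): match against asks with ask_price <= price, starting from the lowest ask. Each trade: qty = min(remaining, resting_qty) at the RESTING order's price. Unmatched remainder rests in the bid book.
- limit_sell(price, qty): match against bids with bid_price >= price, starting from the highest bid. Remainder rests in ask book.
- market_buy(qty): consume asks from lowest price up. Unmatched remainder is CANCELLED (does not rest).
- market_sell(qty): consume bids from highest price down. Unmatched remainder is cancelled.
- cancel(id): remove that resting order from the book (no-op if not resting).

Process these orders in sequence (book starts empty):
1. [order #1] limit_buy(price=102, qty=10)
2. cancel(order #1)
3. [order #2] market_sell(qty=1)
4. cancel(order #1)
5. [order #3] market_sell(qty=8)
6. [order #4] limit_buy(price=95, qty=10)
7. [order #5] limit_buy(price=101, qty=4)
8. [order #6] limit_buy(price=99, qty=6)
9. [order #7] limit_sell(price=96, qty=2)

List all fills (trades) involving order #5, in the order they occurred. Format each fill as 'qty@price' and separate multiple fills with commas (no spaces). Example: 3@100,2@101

Answer: 2@101

Derivation:
After op 1 [order #1] limit_buy(price=102, qty=10): fills=none; bids=[#1:10@102] asks=[-]
After op 2 cancel(order #1): fills=none; bids=[-] asks=[-]
After op 3 [order #2] market_sell(qty=1): fills=none; bids=[-] asks=[-]
After op 4 cancel(order #1): fills=none; bids=[-] asks=[-]
After op 5 [order #3] market_sell(qty=8): fills=none; bids=[-] asks=[-]
After op 6 [order #4] limit_buy(price=95, qty=10): fills=none; bids=[#4:10@95] asks=[-]
After op 7 [order #5] limit_buy(price=101, qty=4): fills=none; bids=[#5:4@101 #4:10@95] asks=[-]
After op 8 [order #6] limit_buy(price=99, qty=6): fills=none; bids=[#5:4@101 #6:6@99 #4:10@95] asks=[-]
After op 9 [order #7] limit_sell(price=96, qty=2): fills=#5x#7:2@101; bids=[#5:2@101 #6:6@99 #4:10@95] asks=[-]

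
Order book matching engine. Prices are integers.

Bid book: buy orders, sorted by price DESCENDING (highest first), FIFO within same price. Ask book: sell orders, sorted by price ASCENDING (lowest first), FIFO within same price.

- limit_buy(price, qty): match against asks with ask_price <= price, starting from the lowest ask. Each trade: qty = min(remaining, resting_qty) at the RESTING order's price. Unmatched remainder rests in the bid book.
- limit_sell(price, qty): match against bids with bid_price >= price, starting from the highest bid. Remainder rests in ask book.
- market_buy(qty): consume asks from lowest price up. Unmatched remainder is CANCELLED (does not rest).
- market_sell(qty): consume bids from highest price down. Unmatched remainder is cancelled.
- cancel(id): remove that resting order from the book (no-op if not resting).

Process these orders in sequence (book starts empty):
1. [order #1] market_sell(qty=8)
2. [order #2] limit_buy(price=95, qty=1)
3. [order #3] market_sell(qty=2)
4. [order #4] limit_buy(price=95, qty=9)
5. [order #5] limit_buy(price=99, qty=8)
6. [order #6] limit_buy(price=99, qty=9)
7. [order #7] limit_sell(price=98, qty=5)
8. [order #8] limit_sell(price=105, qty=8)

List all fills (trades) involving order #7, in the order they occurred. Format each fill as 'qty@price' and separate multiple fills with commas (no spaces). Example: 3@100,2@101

Answer: 5@99

Derivation:
After op 1 [order #1] market_sell(qty=8): fills=none; bids=[-] asks=[-]
After op 2 [order #2] limit_buy(price=95, qty=1): fills=none; bids=[#2:1@95] asks=[-]
After op 3 [order #3] market_sell(qty=2): fills=#2x#3:1@95; bids=[-] asks=[-]
After op 4 [order #4] limit_buy(price=95, qty=9): fills=none; bids=[#4:9@95] asks=[-]
After op 5 [order #5] limit_buy(price=99, qty=8): fills=none; bids=[#5:8@99 #4:9@95] asks=[-]
After op 6 [order #6] limit_buy(price=99, qty=9): fills=none; bids=[#5:8@99 #6:9@99 #4:9@95] asks=[-]
After op 7 [order #7] limit_sell(price=98, qty=5): fills=#5x#7:5@99; bids=[#5:3@99 #6:9@99 #4:9@95] asks=[-]
After op 8 [order #8] limit_sell(price=105, qty=8): fills=none; bids=[#5:3@99 #6:9@99 #4:9@95] asks=[#8:8@105]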